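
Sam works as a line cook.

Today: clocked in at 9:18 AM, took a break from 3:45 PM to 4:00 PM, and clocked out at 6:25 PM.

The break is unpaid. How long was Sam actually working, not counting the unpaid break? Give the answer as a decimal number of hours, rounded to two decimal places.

8.87 hours

Today: 9:18 AM–6:25 PM = 9 h 7 min; less 15 min break → 8 h 52 min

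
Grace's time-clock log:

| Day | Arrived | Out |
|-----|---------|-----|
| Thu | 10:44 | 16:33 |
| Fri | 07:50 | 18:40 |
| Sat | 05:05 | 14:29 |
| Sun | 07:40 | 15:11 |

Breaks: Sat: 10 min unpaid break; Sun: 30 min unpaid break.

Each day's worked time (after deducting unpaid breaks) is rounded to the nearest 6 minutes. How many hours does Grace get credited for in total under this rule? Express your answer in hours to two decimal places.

32.80 hours

Thu: 10:44–16:33 = 5 h 49 min → rounds to 5 h 48 min
Fri: 07:50–18:40 = 10 h 50 min → rounds to 10 h 48 min
Sat: 05:05–14:29 = 9 h 24 min − 10 min = 9 h 14 min → rounds to 9 h 12 min
Sun: 07:40–15:11 = 7 h 31 min − 30 min = 7 h 1 min → rounds to 7 h 0 min
Total credited: 32 h 48 min.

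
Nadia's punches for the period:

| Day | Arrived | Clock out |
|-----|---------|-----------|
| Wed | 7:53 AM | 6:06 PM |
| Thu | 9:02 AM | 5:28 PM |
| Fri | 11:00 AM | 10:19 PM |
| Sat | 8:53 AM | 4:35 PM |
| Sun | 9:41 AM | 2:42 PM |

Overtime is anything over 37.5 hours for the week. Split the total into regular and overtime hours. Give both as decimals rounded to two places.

Regular 37.50 hours, overtime 5.18 hours

Wed: 7:53 AM–6:06 PM = 10 h 13 min
Thu: 9:02 AM–5:28 PM = 8 h 26 min
Fri: 11:00 AM–10:19 PM = 11 h 19 min
Sat: 8:53 AM–4:35 PM = 7 h 42 min
Sun: 9:41 AM–2:42 PM = 5 h 1 min
Total worked: 42 h 41 min = 42.68 h.
Threshold 37.5 h → overtime 5 h 11 min, regular 37 h 30 min.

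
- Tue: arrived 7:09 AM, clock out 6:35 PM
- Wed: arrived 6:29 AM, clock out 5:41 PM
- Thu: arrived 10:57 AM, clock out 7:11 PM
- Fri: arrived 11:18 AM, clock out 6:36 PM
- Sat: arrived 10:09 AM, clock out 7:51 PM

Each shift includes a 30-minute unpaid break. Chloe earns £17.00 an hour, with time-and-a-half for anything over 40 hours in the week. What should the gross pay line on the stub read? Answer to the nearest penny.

£816.85

Tue: 7:09 AM–6:35 PM = 11 h 26 min; less 30 min break → 10 h 56 min
Wed: 6:29 AM–5:41 PM = 11 h 12 min; less 30 min break → 10 h 42 min
Thu: 10:57 AM–7:11 PM = 8 h 14 min; less 30 min break → 7 h 44 min
Fri: 11:18 AM–6:36 PM = 7 h 18 min; less 30 min break → 6 h 48 min
Sat: 10:09 AM–7:51 PM = 9 h 42 min; less 30 min break → 9 h 12 min
Total worked: 45 h 22 min = 2722 min.
Regular 40 h 0 min = 2400 min at £17.00/h; overtime 5 h 22 min = 322 min at £25.50/h.
Pay = (2400 × £17.00 + 322 × £25.50) ÷ 60 = £816.85.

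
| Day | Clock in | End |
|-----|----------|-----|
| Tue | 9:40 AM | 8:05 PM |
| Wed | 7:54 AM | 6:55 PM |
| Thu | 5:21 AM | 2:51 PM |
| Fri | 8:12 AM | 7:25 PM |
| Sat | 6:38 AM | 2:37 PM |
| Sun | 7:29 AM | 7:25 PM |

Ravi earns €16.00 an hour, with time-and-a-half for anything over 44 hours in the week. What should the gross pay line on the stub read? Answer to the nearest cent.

€1137.60

Tue: 9:40 AM–8:05 PM = 10 h 25 min
Wed: 7:54 AM–6:55 PM = 11 h 1 min
Thu: 5:21 AM–2:51 PM = 9 h 30 min
Fri: 8:12 AM–7:25 PM = 11 h 13 min
Sat: 6:38 AM–2:37 PM = 7 h 59 min
Sun: 7:29 AM–7:25 PM = 11 h 56 min
Total worked: 62 h 4 min = 3724 min.
Regular 44 h 0 min = 2640 min at €16.00/h; overtime 18 h 4 min = 1084 min at €24.00/h.
Pay = (2640 × €16.00 + 1084 × €24.00) ÷ 60 = €1137.60.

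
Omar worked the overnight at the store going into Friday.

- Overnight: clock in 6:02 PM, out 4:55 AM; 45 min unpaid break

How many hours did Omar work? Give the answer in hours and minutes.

Overnight: 6:02 PM → midnight = 5 h 58 min; midnight → 4:55 AM = 4 h 55 min; span 10 h 53 min; less 45 min break → 10 h 8 min

10 h 8 min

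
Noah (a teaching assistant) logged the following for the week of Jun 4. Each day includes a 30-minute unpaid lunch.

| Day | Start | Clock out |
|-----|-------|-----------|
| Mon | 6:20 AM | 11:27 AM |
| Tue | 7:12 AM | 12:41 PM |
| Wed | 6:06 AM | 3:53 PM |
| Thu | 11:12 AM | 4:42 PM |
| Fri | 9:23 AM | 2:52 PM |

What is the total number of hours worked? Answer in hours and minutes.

Mon: 6:20 AM–11:27 AM = 5 h 7 min; less 30 min break → 4 h 37 min
Tue: 7:12 AM–12:41 PM = 5 h 29 min; less 30 min break → 4 h 59 min
Wed: 6:06 AM–3:53 PM = 9 h 47 min; less 30 min break → 9 h 17 min
Thu: 11:12 AM–4:42 PM = 5 h 30 min; less 30 min break → 5 h 0 min
Fri: 9:23 AM–2:52 PM = 5 h 29 min; less 30 min break → 4 h 59 min
Total: 4 h 37 min + 4 h 59 min + 9 h 17 min + 5 h 0 min + 4 h 59 min = 28 h 52 min.

28 h 52 min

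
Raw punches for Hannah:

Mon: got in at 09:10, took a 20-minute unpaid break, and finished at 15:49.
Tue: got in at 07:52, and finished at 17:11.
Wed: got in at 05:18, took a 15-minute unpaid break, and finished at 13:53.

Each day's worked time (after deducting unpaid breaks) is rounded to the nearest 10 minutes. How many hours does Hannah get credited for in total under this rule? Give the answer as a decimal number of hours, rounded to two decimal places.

24.00 hours

Mon: 09:10–15:49 = 6 h 39 min − 20 min = 6 h 19 min → rounds to 6 h 20 min
Tue: 07:52–17:11 = 9 h 19 min → rounds to 9 h 20 min
Wed: 05:18–13:53 = 8 h 35 min − 15 min = 8 h 20 min → rounds to 8 h 20 min
Total credited: 24 h 0 min.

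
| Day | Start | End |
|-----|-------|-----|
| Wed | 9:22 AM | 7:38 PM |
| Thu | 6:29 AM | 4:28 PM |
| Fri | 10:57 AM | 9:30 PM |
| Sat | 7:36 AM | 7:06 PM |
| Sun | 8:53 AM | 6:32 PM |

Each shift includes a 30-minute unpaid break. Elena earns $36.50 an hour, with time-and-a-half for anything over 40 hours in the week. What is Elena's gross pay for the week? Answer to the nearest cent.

Wed: 9:22 AM–7:38 PM = 10 h 16 min; less 30 min break → 9 h 46 min
Thu: 6:29 AM–4:28 PM = 9 h 59 min; less 30 min break → 9 h 29 min
Fri: 10:57 AM–9:30 PM = 10 h 33 min; less 30 min break → 10 h 3 min
Sat: 7:36 AM–7:06 PM = 11 h 30 min; less 30 min break → 11 h 0 min
Sun: 8:53 AM–6:32 PM = 9 h 39 min; less 30 min break → 9 h 9 min
Total worked: 49 h 27 min = 2967 min.
Regular 40 h 0 min = 2400 min at $36.50/h; overtime 9 h 27 min = 567 min at $54.75/h.
Pay = (2400 × $36.50 + 567 × $54.75) ÷ 60 = $1977.39.

$1977.39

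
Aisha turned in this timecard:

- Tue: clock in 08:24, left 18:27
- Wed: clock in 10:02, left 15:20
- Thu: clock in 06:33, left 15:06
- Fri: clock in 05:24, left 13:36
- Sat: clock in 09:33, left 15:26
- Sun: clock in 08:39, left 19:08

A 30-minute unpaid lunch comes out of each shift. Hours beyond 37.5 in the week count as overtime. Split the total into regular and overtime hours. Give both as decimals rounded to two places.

Tue: 08:24–18:27 = 10 h 3 min; less 30 min break → 9 h 33 min
Wed: 10:02–15:20 = 5 h 18 min; less 30 min break → 4 h 48 min
Thu: 06:33–15:06 = 8 h 33 min; less 30 min break → 8 h 3 min
Fri: 05:24–13:36 = 8 h 12 min; less 30 min break → 7 h 42 min
Sat: 09:33–15:26 = 5 h 53 min; less 30 min break → 5 h 23 min
Sun: 08:39–19:08 = 10 h 29 min; less 30 min break → 9 h 59 min
Total worked: 45 h 28 min = 45.47 h.
Threshold 37.5 h → overtime 7 h 58 min, regular 37 h 30 min.

Regular 37.50 hours, overtime 7.97 hours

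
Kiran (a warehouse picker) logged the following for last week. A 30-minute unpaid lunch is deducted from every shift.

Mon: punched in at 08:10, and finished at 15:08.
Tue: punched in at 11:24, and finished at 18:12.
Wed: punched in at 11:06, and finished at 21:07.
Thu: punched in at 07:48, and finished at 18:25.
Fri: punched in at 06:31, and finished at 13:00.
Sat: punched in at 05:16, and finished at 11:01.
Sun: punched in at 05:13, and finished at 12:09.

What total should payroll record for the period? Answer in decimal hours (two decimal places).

Mon: 08:10–15:08 = 6 h 58 min; less 30 min break → 6 h 28 min
Tue: 11:24–18:12 = 6 h 48 min; less 30 min break → 6 h 18 min
Wed: 11:06–21:07 = 10 h 1 min; less 30 min break → 9 h 31 min
Thu: 07:48–18:25 = 10 h 37 min; less 30 min break → 10 h 7 min
Fri: 06:31–13:00 = 6 h 29 min; less 30 min break → 5 h 59 min
Sat: 05:16–11:01 = 5 h 45 min; less 30 min break → 5 h 15 min
Sun: 05:13–12:09 = 6 h 56 min; less 30 min break → 6 h 26 min
Total: 6 h 28 min + 6 h 18 min + 9 h 31 min + 10 h 7 min + 5 h 59 min + 5 h 15 min + 6 h 26 min = 50 h 4 min.

50.07 hours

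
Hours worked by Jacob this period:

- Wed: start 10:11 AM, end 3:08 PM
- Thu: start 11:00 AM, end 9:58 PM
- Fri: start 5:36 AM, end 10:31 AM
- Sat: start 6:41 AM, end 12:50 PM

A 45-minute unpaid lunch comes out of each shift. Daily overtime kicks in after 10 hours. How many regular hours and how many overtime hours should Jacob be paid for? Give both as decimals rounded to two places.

Wed: 10:11 AM–3:08 PM = 4 h 57 min; less 45 min break → 4 h 12 min
Thu: 11:00 AM–9:58 PM = 10 h 58 min; less 45 min break → 10 h 13 min
Fri: 5:36 AM–10:31 AM = 4 h 55 min; less 45 min break → 4 h 10 min
Sat: 6:41 AM–12:50 PM = 6 h 9 min; less 45 min break → 5 h 24 min
Wed reg 4 h 12 min / OT 0 h 0 min; Thu reg 10 h 0 min / OT 0 h 13 min; Fri reg 4 h 10 min / OT 0 h 0 min; Sat reg 5 h 24 min / OT 0 h 0 min.
Totals: regular 23 h 46 min, overtime 0 h 13 min.

Regular 23.77 hours, overtime 0.22 hours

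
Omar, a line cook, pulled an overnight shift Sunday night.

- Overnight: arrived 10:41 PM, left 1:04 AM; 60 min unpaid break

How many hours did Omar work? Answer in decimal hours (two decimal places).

Overnight: 10:41 PM → midnight = 1 h 19 min; midnight → 1:04 AM = 1 h 4 min; span 2 h 23 min; less 60 min break → 1 h 23 min

1.38 hours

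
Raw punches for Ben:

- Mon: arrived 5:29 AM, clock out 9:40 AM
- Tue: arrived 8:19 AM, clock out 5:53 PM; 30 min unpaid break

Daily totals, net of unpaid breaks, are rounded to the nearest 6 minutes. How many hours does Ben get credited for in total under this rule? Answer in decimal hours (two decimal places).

Mon: 5:29 AM–9:40 AM = 4 h 11 min → rounds to 4 h 12 min
Tue: 8:19 AM–5:53 PM = 9 h 34 min − 30 min = 9 h 4 min → rounds to 9 h 6 min
Total credited: 13 h 18 min.

13.30 hours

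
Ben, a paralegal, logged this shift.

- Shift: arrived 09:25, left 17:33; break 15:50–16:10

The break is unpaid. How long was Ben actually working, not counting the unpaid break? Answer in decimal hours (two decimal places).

Shift: 09:25–17:33 = 8 h 8 min; less 20 min break → 7 h 48 min

7.80 hours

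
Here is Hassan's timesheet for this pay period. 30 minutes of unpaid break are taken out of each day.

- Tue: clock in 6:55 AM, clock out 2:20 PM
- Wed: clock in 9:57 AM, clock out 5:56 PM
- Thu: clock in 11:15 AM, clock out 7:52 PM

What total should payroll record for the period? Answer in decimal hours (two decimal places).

Tue: 6:55 AM–2:20 PM = 7 h 25 min; less 30 min break → 6 h 55 min
Wed: 9:57 AM–5:56 PM = 7 h 59 min; less 30 min break → 7 h 29 min
Thu: 11:15 AM–7:52 PM = 8 h 37 min; less 30 min break → 8 h 7 min
Total: 6 h 55 min + 7 h 29 min + 8 h 7 min = 22 h 31 min.

22.52 hours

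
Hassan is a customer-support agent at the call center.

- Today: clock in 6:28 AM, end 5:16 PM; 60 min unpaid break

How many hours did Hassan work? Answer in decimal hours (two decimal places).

9.80 hours

Today: 6:28 AM–5:16 PM = 10 h 48 min; less 60 min break → 9 h 48 min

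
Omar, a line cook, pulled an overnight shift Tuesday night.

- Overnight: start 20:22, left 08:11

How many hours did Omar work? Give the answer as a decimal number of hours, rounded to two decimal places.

Overnight: 20:22 → midnight = 3 h 38 min; midnight → 08:11 = 8 h 11 min; span 11 h 49 min

11.82 hours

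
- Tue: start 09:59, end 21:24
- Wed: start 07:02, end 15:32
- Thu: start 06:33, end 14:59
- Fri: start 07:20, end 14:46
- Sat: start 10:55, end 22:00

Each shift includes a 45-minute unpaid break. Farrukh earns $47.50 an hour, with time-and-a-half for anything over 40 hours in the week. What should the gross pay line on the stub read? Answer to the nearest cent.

$2122.06

Tue: 09:59–21:24 = 11 h 25 min; less 45 min break → 10 h 40 min
Wed: 07:02–15:32 = 8 h 30 min; less 45 min break → 7 h 45 min
Thu: 06:33–14:59 = 8 h 26 min; less 45 min break → 7 h 41 min
Fri: 07:20–14:46 = 7 h 26 min; less 45 min break → 6 h 41 min
Sat: 10:55–22:00 = 11 h 5 min; less 45 min break → 10 h 20 min
Total worked: 43 h 7 min = 2587 min.
Regular 40 h 0 min = 2400 min at $47.50/h; overtime 3 h 7 min = 187 min at $71.25/h.
Pay = (2400 × $47.50 + 187 × $71.25) ÷ 60 = $2122.06.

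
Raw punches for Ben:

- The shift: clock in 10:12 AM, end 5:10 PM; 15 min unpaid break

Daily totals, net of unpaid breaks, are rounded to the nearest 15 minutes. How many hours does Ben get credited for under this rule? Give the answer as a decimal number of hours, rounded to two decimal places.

6.75 hours

The shift: 10:12 AM–5:10 PM = 6 h 58 min − 15 min = 6 h 43 min → rounds to 6 h 45 min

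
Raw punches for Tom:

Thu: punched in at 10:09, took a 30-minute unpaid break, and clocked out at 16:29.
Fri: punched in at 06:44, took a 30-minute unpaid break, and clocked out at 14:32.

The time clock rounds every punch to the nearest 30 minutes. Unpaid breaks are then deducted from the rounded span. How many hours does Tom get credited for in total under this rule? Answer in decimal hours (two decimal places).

13.50 hours

Thu: in 10:09→10:00, out 16:29→16:30; 6 h 30 min − 30 min = 6 h 0 min
Fri: in 06:44→06:30, out 14:32→14:30; 8 h 0 min − 30 min = 7 h 30 min
Total credited: 13 h 30 min.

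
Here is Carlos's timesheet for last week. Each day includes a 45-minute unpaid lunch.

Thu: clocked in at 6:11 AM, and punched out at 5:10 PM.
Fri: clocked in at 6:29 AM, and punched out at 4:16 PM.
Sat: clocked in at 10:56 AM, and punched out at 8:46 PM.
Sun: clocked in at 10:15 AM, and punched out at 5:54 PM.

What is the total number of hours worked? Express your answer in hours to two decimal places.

35.25 hours

Thu: 6:11 AM–5:10 PM = 10 h 59 min; less 45 min break → 10 h 14 min
Fri: 6:29 AM–4:16 PM = 9 h 47 min; less 45 min break → 9 h 2 min
Sat: 10:56 AM–8:46 PM = 9 h 50 min; less 45 min break → 9 h 5 min
Sun: 10:15 AM–5:54 PM = 7 h 39 min; less 45 min break → 6 h 54 min
Total: 10 h 14 min + 9 h 2 min + 9 h 5 min + 6 h 54 min = 35 h 15 min.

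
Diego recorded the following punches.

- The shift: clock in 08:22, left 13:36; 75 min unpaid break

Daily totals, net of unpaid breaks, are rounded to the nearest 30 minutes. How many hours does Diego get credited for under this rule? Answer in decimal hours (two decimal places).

4.00 hours

The shift: 08:22–13:36 = 5 h 14 min − 75 min = 3 h 59 min → rounds to 4 h 0 min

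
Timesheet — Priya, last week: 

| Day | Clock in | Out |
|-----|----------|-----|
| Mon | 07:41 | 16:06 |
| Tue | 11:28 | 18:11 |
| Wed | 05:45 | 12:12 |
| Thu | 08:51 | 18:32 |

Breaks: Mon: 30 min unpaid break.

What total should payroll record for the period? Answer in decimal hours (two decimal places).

30.77 hours

Mon: 07:41–16:06 = 8 h 25 min; less 30 min break → 7 h 55 min
Tue: 11:28–18:11 = 6 h 43 min
Wed: 05:45–12:12 = 6 h 27 min
Thu: 08:51–18:32 = 9 h 41 min
Total: 7 h 55 min + 6 h 43 min + 6 h 27 min + 9 h 41 min = 30 h 46 min.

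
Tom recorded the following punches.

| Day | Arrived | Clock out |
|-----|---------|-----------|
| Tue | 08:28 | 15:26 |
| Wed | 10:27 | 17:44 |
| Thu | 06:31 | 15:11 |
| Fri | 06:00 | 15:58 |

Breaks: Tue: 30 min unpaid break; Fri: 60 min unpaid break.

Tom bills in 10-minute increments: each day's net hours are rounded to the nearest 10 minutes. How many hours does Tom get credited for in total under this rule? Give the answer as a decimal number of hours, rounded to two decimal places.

31.50 hours

Tue: 08:28–15:26 = 6 h 58 min − 30 min = 6 h 28 min → rounds to 6 h 30 min
Wed: 10:27–17:44 = 7 h 17 min → rounds to 7 h 20 min
Thu: 06:31–15:11 = 8 h 40 min → rounds to 8 h 40 min
Fri: 06:00–15:58 = 9 h 58 min − 60 min = 8 h 58 min → rounds to 9 h 0 min
Total credited: 31 h 30 min.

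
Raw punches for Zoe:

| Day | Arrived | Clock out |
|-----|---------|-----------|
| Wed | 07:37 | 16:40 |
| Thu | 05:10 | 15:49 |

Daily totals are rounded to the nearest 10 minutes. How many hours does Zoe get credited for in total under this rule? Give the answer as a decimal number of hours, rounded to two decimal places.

Wed: 07:37–16:40 = 9 h 3 min → rounds to 9 h 0 min
Thu: 05:10–15:49 = 10 h 39 min → rounds to 10 h 40 min
Total credited: 19 h 40 min.

19.67 hours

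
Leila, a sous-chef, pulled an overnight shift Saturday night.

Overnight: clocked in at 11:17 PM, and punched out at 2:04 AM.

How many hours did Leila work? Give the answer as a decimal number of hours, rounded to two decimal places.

2.78 hours

Overnight: 11:17 PM → midnight = 0 h 43 min; midnight → 2:04 AM = 2 h 4 min; span 2 h 47 min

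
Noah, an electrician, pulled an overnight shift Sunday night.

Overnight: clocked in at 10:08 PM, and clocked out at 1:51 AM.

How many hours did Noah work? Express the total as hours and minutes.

3 h 43 min

Overnight: 10:08 PM → midnight = 1 h 52 min; midnight → 1:51 AM = 1 h 51 min; span 3 h 43 min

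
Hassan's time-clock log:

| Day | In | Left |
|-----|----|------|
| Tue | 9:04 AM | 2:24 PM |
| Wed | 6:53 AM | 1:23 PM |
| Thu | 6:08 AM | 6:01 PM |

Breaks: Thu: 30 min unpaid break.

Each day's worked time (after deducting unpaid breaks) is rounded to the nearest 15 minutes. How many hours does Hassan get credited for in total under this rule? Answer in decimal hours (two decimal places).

Tue: 9:04 AM–2:24 PM = 5 h 20 min → rounds to 5 h 15 min
Wed: 6:53 AM–1:23 PM = 6 h 30 min → rounds to 6 h 30 min
Thu: 6:08 AM–6:01 PM = 11 h 53 min − 30 min = 11 h 23 min → rounds to 11 h 30 min
Total credited: 23 h 15 min.

23.25 hours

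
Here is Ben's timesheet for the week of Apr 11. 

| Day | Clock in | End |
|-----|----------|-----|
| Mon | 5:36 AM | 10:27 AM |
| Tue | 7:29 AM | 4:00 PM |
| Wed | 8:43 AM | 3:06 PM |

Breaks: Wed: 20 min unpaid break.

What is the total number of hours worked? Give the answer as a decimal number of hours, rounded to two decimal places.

Mon: 5:36 AM–10:27 AM = 4 h 51 min
Tue: 7:29 AM–4:00 PM = 8 h 31 min
Wed: 8:43 AM–3:06 PM = 6 h 23 min; less 20 min break → 6 h 3 min
Total: 4 h 51 min + 8 h 31 min + 6 h 3 min = 19 h 25 min.

19.42 hours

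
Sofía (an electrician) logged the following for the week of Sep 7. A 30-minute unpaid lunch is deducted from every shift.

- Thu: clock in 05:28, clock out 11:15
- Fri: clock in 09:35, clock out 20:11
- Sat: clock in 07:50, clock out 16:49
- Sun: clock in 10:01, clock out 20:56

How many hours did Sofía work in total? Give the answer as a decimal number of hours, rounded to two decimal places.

Thu: 05:28–11:15 = 5 h 47 min; less 30 min break → 5 h 17 min
Fri: 09:35–20:11 = 10 h 36 min; less 30 min break → 10 h 6 min
Sat: 07:50–16:49 = 8 h 59 min; less 30 min break → 8 h 29 min
Sun: 10:01–20:56 = 10 h 55 min; less 30 min break → 10 h 25 min
Total: 5 h 17 min + 10 h 6 min + 8 h 29 min + 10 h 25 min = 34 h 17 min.

34.28 hours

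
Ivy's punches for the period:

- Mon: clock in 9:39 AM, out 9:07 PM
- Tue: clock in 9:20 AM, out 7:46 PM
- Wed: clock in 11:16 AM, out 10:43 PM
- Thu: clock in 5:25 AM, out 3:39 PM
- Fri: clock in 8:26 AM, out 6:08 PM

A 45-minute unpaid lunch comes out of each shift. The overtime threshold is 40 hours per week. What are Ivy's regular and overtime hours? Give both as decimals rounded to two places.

Mon: 9:39 AM–9:07 PM = 11 h 28 min; less 45 min break → 10 h 43 min
Tue: 9:20 AM–7:46 PM = 10 h 26 min; less 45 min break → 9 h 41 min
Wed: 11:16 AM–10:43 PM = 11 h 27 min; less 45 min break → 10 h 42 min
Thu: 5:25 AM–3:39 PM = 10 h 14 min; less 45 min break → 9 h 29 min
Fri: 8:26 AM–6:08 PM = 9 h 42 min; less 45 min break → 8 h 57 min
Total worked: 49 h 32 min = 49.53 h.
Threshold 40 h → overtime 9 h 32 min, regular 40 h 0 min.

Regular 40.00 hours, overtime 9.53 hours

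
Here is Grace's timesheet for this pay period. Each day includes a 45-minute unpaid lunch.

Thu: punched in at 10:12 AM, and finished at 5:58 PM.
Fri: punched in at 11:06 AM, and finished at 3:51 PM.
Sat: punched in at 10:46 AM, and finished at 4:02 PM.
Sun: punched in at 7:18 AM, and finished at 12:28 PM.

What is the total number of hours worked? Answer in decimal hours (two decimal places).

Thu: 10:12 AM–5:58 PM = 7 h 46 min; less 45 min break → 7 h 1 min
Fri: 11:06 AM–3:51 PM = 4 h 45 min; less 45 min break → 4 h 0 min
Sat: 10:46 AM–4:02 PM = 5 h 16 min; less 45 min break → 4 h 31 min
Sun: 7:18 AM–12:28 PM = 5 h 10 min; less 45 min break → 4 h 25 min
Total: 7 h 1 min + 4 h 0 min + 4 h 31 min + 4 h 25 min = 19 h 57 min.

19.95 hours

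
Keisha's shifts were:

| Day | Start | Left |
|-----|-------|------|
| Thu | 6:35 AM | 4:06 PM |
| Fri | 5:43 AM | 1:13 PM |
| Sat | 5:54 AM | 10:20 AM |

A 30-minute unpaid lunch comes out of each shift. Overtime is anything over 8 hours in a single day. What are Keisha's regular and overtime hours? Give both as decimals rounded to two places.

Regular 18.93 hours, overtime 1.02 hours

Thu: 6:35 AM–4:06 PM = 9 h 31 min; less 30 min break → 9 h 1 min
Fri: 5:43 AM–1:13 PM = 7 h 30 min; less 30 min break → 7 h 0 min
Sat: 5:54 AM–10:20 AM = 4 h 26 min; less 30 min break → 3 h 56 min
Thu reg 8 h 0 min / OT 1 h 1 min; Fri reg 7 h 0 min / OT 0 h 0 min; Sat reg 3 h 56 min / OT 0 h 0 min.
Totals: regular 18 h 56 min, overtime 1 h 1 min.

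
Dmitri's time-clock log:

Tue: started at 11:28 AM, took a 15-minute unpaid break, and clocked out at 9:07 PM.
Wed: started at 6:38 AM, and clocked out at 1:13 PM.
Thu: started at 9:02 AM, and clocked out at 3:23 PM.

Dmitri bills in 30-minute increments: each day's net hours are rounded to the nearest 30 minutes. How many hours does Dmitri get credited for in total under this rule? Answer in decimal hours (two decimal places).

22.50 hours

Tue: 11:28 AM–9:07 PM = 9 h 39 min − 15 min = 9 h 24 min → rounds to 9 h 30 min
Wed: 6:38 AM–1:13 PM = 6 h 35 min → rounds to 6 h 30 min
Thu: 9:02 AM–3:23 PM = 6 h 21 min → rounds to 6 h 30 min
Total credited: 22 h 30 min.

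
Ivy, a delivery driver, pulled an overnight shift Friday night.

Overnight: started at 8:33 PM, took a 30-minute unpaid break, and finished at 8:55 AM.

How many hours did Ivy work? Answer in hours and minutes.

11 h 52 min

Overnight: 8:33 PM → midnight = 3 h 27 min; midnight → 8:55 AM = 8 h 55 min; span 12 h 22 min; less 30 min break → 11 h 52 min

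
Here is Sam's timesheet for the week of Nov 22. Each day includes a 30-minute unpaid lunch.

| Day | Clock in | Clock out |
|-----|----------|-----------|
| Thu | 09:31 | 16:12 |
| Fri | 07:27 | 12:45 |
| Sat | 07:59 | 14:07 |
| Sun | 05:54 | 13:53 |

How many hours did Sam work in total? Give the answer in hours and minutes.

Thu: 09:31–16:12 = 6 h 41 min; less 30 min break → 6 h 11 min
Fri: 07:27–12:45 = 5 h 18 min; less 30 min break → 4 h 48 min
Sat: 07:59–14:07 = 6 h 8 min; less 30 min break → 5 h 38 min
Sun: 05:54–13:53 = 7 h 59 min; less 30 min break → 7 h 29 min
Total: 6 h 11 min + 4 h 48 min + 5 h 38 min + 7 h 29 min = 24 h 6 min.

24 h 6 min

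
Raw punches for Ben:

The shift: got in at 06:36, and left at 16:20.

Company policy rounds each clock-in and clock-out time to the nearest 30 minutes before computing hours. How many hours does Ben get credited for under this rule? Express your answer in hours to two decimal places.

10.00 hours

The shift: in 06:36→06:30, out 16:20→16:30; 10 h 0 min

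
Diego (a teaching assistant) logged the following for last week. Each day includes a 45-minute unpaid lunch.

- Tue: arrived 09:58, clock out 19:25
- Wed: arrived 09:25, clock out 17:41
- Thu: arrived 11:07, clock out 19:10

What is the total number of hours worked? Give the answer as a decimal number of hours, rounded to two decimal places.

Tue: 09:58–19:25 = 9 h 27 min; less 45 min break → 8 h 42 min
Wed: 09:25–17:41 = 8 h 16 min; less 45 min break → 7 h 31 min
Thu: 11:07–19:10 = 8 h 3 min; less 45 min break → 7 h 18 min
Total: 8 h 42 min + 7 h 31 min + 7 h 18 min = 23 h 31 min.

23.52 hours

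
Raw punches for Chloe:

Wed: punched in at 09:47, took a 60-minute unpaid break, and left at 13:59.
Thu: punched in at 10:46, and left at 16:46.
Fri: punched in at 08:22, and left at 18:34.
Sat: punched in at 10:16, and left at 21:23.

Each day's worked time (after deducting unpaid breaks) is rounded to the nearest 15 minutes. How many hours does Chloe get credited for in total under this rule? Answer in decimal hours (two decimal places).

Wed: 09:47–13:59 = 4 h 12 min − 60 min = 3 h 12 min → rounds to 3 h 15 min
Thu: 10:46–16:46 = 6 h 0 min → rounds to 6 h 0 min
Fri: 08:22–18:34 = 10 h 12 min → rounds to 10 h 15 min
Sat: 10:16–21:23 = 11 h 7 min → rounds to 11 h 0 min
Total credited: 30 h 30 min.

30.50 hours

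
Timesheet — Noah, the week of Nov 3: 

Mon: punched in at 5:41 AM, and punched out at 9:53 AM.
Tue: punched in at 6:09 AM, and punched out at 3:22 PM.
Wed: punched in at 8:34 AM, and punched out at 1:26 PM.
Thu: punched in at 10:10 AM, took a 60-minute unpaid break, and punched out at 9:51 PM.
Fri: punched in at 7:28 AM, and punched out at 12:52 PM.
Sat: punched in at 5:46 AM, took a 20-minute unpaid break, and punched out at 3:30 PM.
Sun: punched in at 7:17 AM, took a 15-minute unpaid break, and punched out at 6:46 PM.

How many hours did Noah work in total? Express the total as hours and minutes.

55 h 0 min

Mon: 5:41 AM–9:53 AM = 4 h 12 min
Tue: 6:09 AM–3:22 PM = 9 h 13 min
Wed: 8:34 AM–1:26 PM = 4 h 52 min
Thu: 10:10 AM–9:51 PM = 11 h 41 min; less 60 min break → 10 h 41 min
Fri: 7:28 AM–12:52 PM = 5 h 24 min
Sat: 5:46 AM–3:30 PM = 9 h 44 min; less 20 min break → 9 h 24 min
Sun: 7:17 AM–6:46 PM = 11 h 29 min; less 15 min break → 11 h 14 min
Total: 4 h 12 min + 9 h 13 min + 4 h 52 min + 10 h 41 min + 5 h 24 min + 9 h 24 min + 11 h 14 min = 55 h 0 min.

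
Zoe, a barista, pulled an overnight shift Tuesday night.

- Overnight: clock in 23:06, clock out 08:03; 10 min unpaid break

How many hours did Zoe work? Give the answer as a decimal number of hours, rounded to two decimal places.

8.78 hours

Overnight: 23:06 → midnight = 0 h 54 min; midnight → 08:03 = 8 h 3 min; span 8 h 57 min; less 10 min break → 8 h 47 min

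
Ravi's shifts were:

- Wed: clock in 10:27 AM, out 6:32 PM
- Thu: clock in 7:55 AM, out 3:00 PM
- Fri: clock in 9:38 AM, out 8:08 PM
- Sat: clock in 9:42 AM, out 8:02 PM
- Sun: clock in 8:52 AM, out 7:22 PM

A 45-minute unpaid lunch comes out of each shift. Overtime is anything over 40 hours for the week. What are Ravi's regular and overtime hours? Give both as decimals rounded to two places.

Regular 40.00 hours, overtime 2.75 hours

Wed: 10:27 AM–6:32 PM = 8 h 5 min; less 45 min break → 7 h 20 min
Thu: 7:55 AM–3:00 PM = 7 h 5 min; less 45 min break → 6 h 20 min
Fri: 9:38 AM–8:08 PM = 10 h 30 min; less 45 min break → 9 h 45 min
Sat: 9:42 AM–8:02 PM = 10 h 20 min; less 45 min break → 9 h 35 min
Sun: 8:52 AM–7:22 PM = 10 h 30 min; less 45 min break → 9 h 45 min
Total worked: 42 h 45 min = 42.75 h.
Threshold 40 h → overtime 2 h 45 min, regular 40 h 0 min.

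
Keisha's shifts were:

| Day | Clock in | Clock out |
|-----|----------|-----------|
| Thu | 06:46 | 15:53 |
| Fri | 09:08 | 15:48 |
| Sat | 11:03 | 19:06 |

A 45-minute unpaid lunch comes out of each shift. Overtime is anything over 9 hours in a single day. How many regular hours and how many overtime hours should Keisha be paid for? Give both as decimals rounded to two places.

Thu: 06:46–15:53 = 9 h 7 min; less 45 min break → 8 h 22 min
Fri: 09:08–15:48 = 6 h 40 min; less 45 min break → 5 h 55 min
Sat: 11:03–19:06 = 8 h 3 min; less 45 min break → 7 h 18 min
Thu reg 8 h 22 min / OT 0 h 0 min; Fri reg 5 h 55 min / OT 0 h 0 min; Sat reg 7 h 18 min / OT 0 h 0 min.
Totals: regular 21 h 35 min, overtime 0 h 0 min.

Regular 21.58 hours, overtime 0.00 hours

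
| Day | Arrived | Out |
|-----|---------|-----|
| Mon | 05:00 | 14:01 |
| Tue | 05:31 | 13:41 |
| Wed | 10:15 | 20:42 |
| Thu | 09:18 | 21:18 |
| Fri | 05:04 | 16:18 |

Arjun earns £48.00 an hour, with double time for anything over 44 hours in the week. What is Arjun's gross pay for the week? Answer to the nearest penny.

Mon: 05:00–14:01 = 9 h 1 min
Tue: 05:31–13:41 = 8 h 10 min
Wed: 10:15–20:42 = 10 h 27 min
Thu: 09:18–21:18 = 12 h 0 min
Fri: 05:04–16:18 = 11 h 14 min
Total worked: 50 h 52 min = 3052 min.
Regular 44 h 0 min = 2640 min at £48.00/h; overtime 6 h 52 min = 412 min at £96.00/h.
Pay = (2640 × £48.00 + 412 × £96.00) ÷ 60 = £2771.20.

£2771.20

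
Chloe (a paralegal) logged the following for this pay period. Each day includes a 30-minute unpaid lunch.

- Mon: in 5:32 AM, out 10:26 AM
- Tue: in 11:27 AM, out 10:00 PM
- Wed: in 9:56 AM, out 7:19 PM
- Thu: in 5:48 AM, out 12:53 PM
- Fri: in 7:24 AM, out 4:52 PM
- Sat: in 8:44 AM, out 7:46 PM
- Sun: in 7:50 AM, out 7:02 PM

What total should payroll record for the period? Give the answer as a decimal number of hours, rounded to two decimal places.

Mon: 5:32 AM–10:26 AM = 4 h 54 min; less 30 min break → 4 h 24 min
Tue: 11:27 AM–10:00 PM = 10 h 33 min; less 30 min break → 10 h 3 min
Wed: 9:56 AM–7:19 PM = 9 h 23 min; less 30 min break → 8 h 53 min
Thu: 5:48 AM–12:53 PM = 7 h 5 min; less 30 min break → 6 h 35 min
Fri: 7:24 AM–4:52 PM = 9 h 28 min; less 30 min break → 8 h 58 min
Sat: 8:44 AM–7:46 PM = 11 h 2 min; less 30 min break → 10 h 32 min
Sun: 7:50 AM–7:02 PM = 11 h 12 min; less 30 min break → 10 h 42 min
Total: 4 h 24 min + 10 h 3 min + 8 h 53 min + 6 h 35 min + 8 h 58 min + 10 h 32 min + 10 h 42 min = 60 h 7 min.

60.12 hours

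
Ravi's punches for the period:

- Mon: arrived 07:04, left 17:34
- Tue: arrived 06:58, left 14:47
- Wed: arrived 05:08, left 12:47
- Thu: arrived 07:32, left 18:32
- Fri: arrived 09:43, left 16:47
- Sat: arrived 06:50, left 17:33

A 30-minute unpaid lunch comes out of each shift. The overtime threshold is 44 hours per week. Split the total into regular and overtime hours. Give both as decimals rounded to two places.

Regular 44.00 hours, overtime 7.75 hours

Mon: 07:04–17:34 = 10 h 30 min; less 30 min break → 10 h 0 min
Tue: 06:58–14:47 = 7 h 49 min; less 30 min break → 7 h 19 min
Wed: 05:08–12:47 = 7 h 39 min; less 30 min break → 7 h 9 min
Thu: 07:32–18:32 = 11 h 0 min; less 30 min break → 10 h 30 min
Fri: 09:43–16:47 = 7 h 4 min; less 30 min break → 6 h 34 min
Sat: 06:50–17:33 = 10 h 43 min; less 30 min break → 10 h 13 min
Total worked: 51 h 45 min = 51.75 h.
Threshold 44 h → overtime 7 h 45 min, regular 44 h 0 min.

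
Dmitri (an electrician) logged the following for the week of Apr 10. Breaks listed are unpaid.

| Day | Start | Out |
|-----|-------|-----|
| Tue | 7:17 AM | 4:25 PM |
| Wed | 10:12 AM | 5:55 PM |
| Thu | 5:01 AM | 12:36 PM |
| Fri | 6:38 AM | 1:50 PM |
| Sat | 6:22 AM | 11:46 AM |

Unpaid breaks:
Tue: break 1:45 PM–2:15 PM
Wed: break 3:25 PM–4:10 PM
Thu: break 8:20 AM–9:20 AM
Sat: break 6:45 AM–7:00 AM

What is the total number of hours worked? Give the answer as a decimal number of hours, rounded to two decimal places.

34.53 hours

Tue: 7:17 AM–4:25 PM = 9 h 8 min; less 30 min break → 8 h 38 min
Wed: 10:12 AM–5:55 PM = 7 h 43 min; less 45 min break → 6 h 58 min
Thu: 5:01 AM–12:36 PM = 7 h 35 min; less 60 min break → 6 h 35 min
Fri: 6:38 AM–1:50 PM = 7 h 12 min
Sat: 6:22 AM–11:46 AM = 5 h 24 min; less 15 min break → 5 h 9 min
Total: 8 h 38 min + 6 h 58 min + 6 h 35 min + 7 h 12 min + 5 h 9 min = 34 h 32 min.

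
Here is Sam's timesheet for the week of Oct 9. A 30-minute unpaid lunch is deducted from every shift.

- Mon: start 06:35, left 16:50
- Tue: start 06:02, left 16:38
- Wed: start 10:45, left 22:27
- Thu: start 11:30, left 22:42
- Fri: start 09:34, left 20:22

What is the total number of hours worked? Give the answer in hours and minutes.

Mon: 06:35–16:50 = 10 h 15 min; less 30 min break → 9 h 45 min
Tue: 06:02–16:38 = 10 h 36 min; less 30 min break → 10 h 6 min
Wed: 10:45–22:27 = 11 h 42 min; less 30 min break → 11 h 12 min
Thu: 11:30–22:42 = 11 h 12 min; less 30 min break → 10 h 42 min
Fri: 09:34–20:22 = 10 h 48 min; less 30 min break → 10 h 18 min
Total: 9 h 45 min + 10 h 6 min + 11 h 12 min + 10 h 42 min + 10 h 18 min = 52 h 3 min.

52 h 3 min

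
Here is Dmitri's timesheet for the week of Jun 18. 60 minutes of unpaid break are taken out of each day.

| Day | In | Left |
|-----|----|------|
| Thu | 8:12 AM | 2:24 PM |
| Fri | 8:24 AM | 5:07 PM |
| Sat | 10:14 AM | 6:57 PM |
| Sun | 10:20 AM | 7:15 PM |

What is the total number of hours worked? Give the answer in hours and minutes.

Thu: 8:12 AM–2:24 PM = 6 h 12 min; less 60 min break → 5 h 12 min
Fri: 8:24 AM–5:07 PM = 8 h 43 min; less 60 min break → 7 h 43 min
Sat: 10:14 AM–6:57 PM = 8 h 43 min; less 60 min break → 7 h 43 min
Sun: 10:20 AM–7:15 PM = 8 h 55 min; less 60 min break → 7 h 55 min
Total: 5 h 12 min + 7 h 43 min + 7 h 43 min + 7 h 55 min = 28 h 33 min.

28 h 33 min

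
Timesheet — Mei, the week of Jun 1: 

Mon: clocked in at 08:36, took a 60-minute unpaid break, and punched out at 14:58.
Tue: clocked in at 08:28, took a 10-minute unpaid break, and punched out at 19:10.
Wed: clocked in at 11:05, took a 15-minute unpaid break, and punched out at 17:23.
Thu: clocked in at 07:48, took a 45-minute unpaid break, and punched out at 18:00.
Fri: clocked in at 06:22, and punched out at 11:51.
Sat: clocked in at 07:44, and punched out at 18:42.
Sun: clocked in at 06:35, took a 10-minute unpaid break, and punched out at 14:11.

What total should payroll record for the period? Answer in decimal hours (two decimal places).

55.28 hours

Mon: 08:36–14:58 = 6 h 22 min; less 60 min break → 5 h 22 min
Tue: 08:28–19:10 = 10 h 42 min; less 10 min break → 10 h 32 min
Wed: 11:05–17:23 = 6 h 18 min; less 15 min break → 6 h 3 min
Thu: 07:48–18:00 = 10 h 12 min; less 45 min break → 9 h 27 min
Fri: 06:22–11:51 = 5 h 29 min
Sat: 07:44–18:42 = 10 h 58 min
Sun: 06:35–14:11 = 7 h 36 min; less 10 min break → 7 h 26 min
Total: 5 h 22 min + 10 h 32 min + 6 h 3 min + 9 h 27 min + 5 h 29 min + 10 h 58 min + 7 h 26 min = 55 h 17 min.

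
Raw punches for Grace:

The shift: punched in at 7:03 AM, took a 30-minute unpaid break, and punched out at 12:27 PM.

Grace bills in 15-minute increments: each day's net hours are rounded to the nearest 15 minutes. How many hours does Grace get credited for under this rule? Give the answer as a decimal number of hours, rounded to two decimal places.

The shift: 7:03 AM–12:27 PM = 5 h 24 min − 30 min = 4 h 54 min → rounds to 5 h 0 min

5.00 hours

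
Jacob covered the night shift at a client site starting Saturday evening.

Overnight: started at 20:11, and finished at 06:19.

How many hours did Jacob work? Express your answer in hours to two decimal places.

Overnight: 20:11 → midnight = 3 h 49 min; midnight → 06:19 = 6 h 19 min; span 10 h 8 min

10.13 hours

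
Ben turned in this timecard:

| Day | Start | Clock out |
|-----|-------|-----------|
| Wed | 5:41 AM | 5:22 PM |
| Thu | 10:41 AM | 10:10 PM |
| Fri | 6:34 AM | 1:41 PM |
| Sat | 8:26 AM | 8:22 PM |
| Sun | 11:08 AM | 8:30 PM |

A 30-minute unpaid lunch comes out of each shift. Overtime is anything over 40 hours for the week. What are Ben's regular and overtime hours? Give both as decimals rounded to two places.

Regular 40.00 hours, overtime 9.08 hours

Wed: 5:41 AM–5:22 PM = 11 h 41 min; less 30 min break → 11 h 11 min
Thu: 10:41 AM–10:10 PM = 11 h 29 min; less 30 min break → 10 h 59 min
Fri: 6:34 AM–1:41 PM = 7 h 7 min; less 30 min break → 6 h 37 min
Sat: 8:26 AM–8:22 PM = 11 h 56 min; less 30 min break → 11 h 26 min
Sun: 11:08 AM–8:30 PM = 9 h 22 min; less 30 min break → 8 h 52 min
Total worked: 49 h 5 min = 49.08 h.
Threshold 40 h → overtime 9 h 5 min, regular 40 h 0 min.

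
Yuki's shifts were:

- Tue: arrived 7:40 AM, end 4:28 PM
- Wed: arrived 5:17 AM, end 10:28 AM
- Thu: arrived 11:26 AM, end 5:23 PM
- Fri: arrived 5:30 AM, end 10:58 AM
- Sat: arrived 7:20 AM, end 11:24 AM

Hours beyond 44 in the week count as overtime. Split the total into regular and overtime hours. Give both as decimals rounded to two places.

Regular 29.47 hours, overtime 0.00 hours

Tue: 7:40 AM–4:28 PM = 8 h 48 min
Wed: 5:17 AM–10:28 AM = 5 h 11 min
Thu: 11:26 AM–5:23 PM = 5 h 57 min
Fri: 5:30 AM–10:58 AM = 5 h 28 min
Sat: 7:20 AM–11:24 AM = 4 h 4 min
Total worked: 29 h 28 min = 29.47 h.
Threshold 44 h → overtime 0 h 0 min, regular 29 h 28 min.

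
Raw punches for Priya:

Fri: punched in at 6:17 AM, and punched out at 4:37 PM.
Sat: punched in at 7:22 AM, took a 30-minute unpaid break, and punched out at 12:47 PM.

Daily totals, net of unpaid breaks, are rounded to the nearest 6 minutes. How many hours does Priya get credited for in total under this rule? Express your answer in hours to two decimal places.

15.20 hours

Fri: 6:17 AM–4:37 PM = 10 h 20 min → rounds to 10 h 18 min
Sat: 7:22 AM–12:47 PM = 5 h 25 min − 30 min = 4 h 55 min → rounds to 4 h 54 min
Total credited: 15 h 12 min.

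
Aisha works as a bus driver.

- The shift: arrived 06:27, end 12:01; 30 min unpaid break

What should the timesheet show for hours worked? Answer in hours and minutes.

The shift: 06:27–12:01 = 5 h 34 min; less 30 min break → 5 h 4 min

5 h 4 min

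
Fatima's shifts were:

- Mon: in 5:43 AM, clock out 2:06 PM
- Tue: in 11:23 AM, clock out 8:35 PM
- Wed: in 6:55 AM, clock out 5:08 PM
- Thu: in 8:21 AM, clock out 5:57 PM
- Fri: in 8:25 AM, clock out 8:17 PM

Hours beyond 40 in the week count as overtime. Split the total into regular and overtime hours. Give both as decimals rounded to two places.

Mon: 5:43 AM–2:06 PM = 8 h 23 min
Tue: 11:23 AM–8:35 PM = 9 h 12 min
Wed: 6:55 AM–5:08 PM = 10 h 13 min
Thu: 8:21 AM–5:57 PM = 9 h 36 min
Fri: 8:25 AM–8:17 PM = 11 h 52 min
Total worked: 49 h 16 min = 49.27 h.
Threshold 40 h → overtime 9 h 16 min, regular 40 h 0 min.

Regular 40.00 hours, overtime 9.27 hours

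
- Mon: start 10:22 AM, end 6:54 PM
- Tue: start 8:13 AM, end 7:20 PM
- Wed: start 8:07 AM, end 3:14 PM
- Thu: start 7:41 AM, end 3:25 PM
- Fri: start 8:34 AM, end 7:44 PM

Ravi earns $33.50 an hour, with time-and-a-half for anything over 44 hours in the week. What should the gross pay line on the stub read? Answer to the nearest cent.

$1557.75

Mon: 10:22 AM–6:54 PM = 8 h 32 min
Tue: 8:13 AM–7:20 PM = 11 h 7 min
Wed: 8:07 AM–3:14 PM = 7 h 7 min
Thu: 7:41 AM–3:25 PM = 7 h 44 min
Fri: 8:34 AM–7:44 PM = 11 h 10 min
Total worked: 45 h 40 min = 2740 min.
Regular 44 h 0 min = 2640 min at $33.50/h; overtime 1 h 40 min = 100 min at $50.25/h.
Pay = (2640 × $33.50 + 100 × $50.25) ÷ 60 = $1557.75.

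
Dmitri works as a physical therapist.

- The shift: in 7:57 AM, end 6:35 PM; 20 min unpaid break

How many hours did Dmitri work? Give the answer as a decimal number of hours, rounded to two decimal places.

The shift: 7:57 AM–6:35 PM = 10 h 38 min; less 20 min break → 10 h 18 min

10.30 hours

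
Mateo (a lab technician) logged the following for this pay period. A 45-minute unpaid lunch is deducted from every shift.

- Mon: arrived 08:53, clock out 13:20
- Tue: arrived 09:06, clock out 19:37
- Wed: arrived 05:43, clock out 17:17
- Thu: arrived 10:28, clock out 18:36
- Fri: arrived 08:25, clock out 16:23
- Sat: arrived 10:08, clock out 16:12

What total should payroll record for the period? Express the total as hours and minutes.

Mon: 08:53–13:20 = 4 h 27 min; less 45 min break → 3 h 42 min
Tue: 09:06–19:37 = 10 h 31 min; less 45 min break → 9 h 46 min
Wed: 05:43–17:17 = 11 h 34 min; less 45 min break → 10 h 49 min
Thu: 10:28–18:36 = 8 h 8 min; less 45 min break → 7 h 23 min
Fri: 08:25–16:23 = 7 h 58 min; less 45 min break → 7 h 13 min
Sat: 10:08–16:12 = 6 h 4 min; less 45 min break → 5 h 19 min
Total: 3 h 42 min + 9 h 46 min + 10 h 49 min + 7 h 23 min + 7 h 13 min + 5 h 19 min = 44 h 12 min.

44 h 12 min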